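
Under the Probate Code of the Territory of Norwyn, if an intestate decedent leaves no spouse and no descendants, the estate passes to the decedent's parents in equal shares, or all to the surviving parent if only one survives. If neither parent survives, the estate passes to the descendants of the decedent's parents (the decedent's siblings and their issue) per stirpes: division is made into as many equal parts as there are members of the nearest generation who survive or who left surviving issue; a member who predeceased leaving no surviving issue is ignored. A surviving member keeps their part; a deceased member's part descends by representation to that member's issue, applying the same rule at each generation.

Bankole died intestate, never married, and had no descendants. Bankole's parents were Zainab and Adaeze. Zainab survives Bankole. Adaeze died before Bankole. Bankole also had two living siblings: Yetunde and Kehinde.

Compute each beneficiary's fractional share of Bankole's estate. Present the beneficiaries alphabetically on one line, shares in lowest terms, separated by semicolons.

Only one parent, Zainab, survives, so Zainab takes the entire estate. The siblings take nothing because a surviving parent has priority.

Zainab 1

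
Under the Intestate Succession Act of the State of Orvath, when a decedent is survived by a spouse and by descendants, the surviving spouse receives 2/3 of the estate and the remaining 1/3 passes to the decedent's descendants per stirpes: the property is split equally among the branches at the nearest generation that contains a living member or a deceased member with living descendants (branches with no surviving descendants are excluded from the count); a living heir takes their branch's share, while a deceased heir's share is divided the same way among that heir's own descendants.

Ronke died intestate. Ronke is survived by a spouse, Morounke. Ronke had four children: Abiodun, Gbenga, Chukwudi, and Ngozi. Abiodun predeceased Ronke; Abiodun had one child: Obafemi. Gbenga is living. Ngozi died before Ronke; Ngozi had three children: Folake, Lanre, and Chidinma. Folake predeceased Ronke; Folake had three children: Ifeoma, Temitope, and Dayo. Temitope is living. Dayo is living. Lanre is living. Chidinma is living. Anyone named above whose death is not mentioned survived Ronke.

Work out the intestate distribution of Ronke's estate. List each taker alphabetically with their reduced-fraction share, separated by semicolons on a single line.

Chidinma 1/36; Chukwudi 1/12; Dayo 1/108; Gbenga 1/12; Ifeoma 1/108; Lanre 1/36; Morounke 2/3; Obafemi 1/12; Temitope 1/108

Morounke, as surviving spouse, takes 2/3.
The remaining 1/3 passes to Ronke's descendants per stirpes.
The 1/3 is divided into 4 equal shares of 1/12 among Abiodun, Gbenga, Chukwudi, Ngozi.
Abiodun predeceased; the 1/12 allotted to Abiodun's branch passes to Abiodun's issue by representation.
Obafemi is the sole taker at this level and receives the full 1/12.
Gbenga is living and takes 1/12.
Chukwudi is living and takes 1/12.
Ngozi predeceased; the 1/12 allotted to Ngozi's branch passes to Ngozi's issue by representation.
The 1/12 is divided into 3 equal shares of 1/36 among Folake, Lanre, Chidinma.
Folake predeceased; the 1/36 allotted to Folake's branch passes to Folake's issue by representation.
The 1/36 is divided into 3 equal shares of 1/108 among Ifeoma, Temitope, Dayo.
Ifeoma is living and takes 1/108.
Temitope is living and takes 1/108.
Dayo is living and takes 1/108.
Lanre is living and takes 1/36.
Chidinma is living and takes 1/36.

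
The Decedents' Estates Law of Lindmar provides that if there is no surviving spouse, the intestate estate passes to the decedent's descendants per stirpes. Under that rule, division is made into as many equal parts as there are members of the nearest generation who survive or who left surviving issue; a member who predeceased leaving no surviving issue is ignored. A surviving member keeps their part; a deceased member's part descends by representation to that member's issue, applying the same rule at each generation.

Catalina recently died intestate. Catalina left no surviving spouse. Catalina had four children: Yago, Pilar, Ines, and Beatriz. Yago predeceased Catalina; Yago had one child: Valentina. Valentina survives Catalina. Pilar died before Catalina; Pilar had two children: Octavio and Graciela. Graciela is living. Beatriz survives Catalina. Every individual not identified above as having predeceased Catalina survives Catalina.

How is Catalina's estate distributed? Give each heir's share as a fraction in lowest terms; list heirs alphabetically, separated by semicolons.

Beatriz 1/4; Graciela 1/8; Ines 1/4; Octavio 1/8; Valentina 1/4

There is no surviving spouse, so the entire estate passes to Catalina's descendants per stirpes.
The estate is divided into 4 equal shares of 1/4 among Yago, Pilar, Ines, Beatriz.
Yago predeceased; the 1/4 allotted to Yago's branch passes to Yago's issue by representation.
Valentina is the sole taker at this level and receives the full 1/4.
Pilar predeceased; the 1/4 allotted to Pilar's branch passes to Pilar's issue by representation.
The 1/4 is divided into 2 equal shares of 1/8 among Octavio, Graciela.
Octavio is living and takes 1/8.
Graciela is living and takes 1/8.
Ines is living and takes 1/4.
Beatriz is living and takes 1/4.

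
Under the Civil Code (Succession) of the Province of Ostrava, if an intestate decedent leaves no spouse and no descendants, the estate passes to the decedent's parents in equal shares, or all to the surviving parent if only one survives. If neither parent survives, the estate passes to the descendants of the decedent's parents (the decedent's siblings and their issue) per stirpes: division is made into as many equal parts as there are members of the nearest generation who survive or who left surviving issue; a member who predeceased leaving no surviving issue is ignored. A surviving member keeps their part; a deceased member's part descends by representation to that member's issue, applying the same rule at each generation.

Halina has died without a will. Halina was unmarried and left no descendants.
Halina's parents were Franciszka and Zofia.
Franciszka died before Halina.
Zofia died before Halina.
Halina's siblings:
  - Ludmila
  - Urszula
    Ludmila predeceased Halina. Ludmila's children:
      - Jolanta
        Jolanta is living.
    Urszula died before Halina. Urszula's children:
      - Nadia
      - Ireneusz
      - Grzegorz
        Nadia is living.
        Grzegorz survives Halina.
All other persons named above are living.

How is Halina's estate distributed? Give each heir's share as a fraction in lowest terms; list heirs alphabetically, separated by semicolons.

Neither parent survives and there are no descendants, so the estate passes to Halina's siblings and their issue per stirpes.
The estate is divided into 2 equal shares of 1/2 among Ludmila, Urszula.
Ludmila predeceased; the 1/2 allotted to Ludmila's branch passes to Ludmila's issue by representation.
Jolanta is the sole taker at this level and receives the full 1/2.
Urszula predeceased; the 1/2 allotted to Urszula's branch passes to Urszula's issue by representation.
The 1/2 is divided into 3 equal shares of 1/6 among Nadia, Ireneusz, Grzegorz.
Nadia is living and takes 1/6.
Ireneusz is living and takes 1/6.
Grzegorz is living and takes 1/6.

Grzegorz 1/6; Ireneusz 1/6; Jolanta 1/2; Nadia 1/6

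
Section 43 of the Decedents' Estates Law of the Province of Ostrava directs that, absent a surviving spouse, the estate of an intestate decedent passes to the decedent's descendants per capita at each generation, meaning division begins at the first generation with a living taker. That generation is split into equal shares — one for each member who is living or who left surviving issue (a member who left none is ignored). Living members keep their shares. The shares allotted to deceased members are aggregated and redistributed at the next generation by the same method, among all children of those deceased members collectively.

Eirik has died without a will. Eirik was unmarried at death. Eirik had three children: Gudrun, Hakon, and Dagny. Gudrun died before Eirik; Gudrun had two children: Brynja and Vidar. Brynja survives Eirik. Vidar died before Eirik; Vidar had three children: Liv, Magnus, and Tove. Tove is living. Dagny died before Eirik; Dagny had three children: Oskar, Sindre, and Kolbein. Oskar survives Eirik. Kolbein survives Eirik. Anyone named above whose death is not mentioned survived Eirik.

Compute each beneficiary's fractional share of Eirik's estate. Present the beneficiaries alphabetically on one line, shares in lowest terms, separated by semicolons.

There is no surviving spouse, so the entire estate passes to Eirik's descendants per capita at each generation.
At generation 1 (Gudrun, Hakon, Dagny) there are 3 shares of (1)/3 = 1/3 each.
Living: Hakon — each takes 1/3.
Deceased: Gudrun and Dagny. Their combined 2/3 is pooled and carried to generation 2.
At generation 2 (Brynja, Vidar, Oskar, Sindre, Kolbein) there are 5 shares of (2/3)/5 = 2/15 each.
Living: Brynja, Oskar, Sindre, and Kolbein — each takes 2/15.
Deceased: Vidar. That 2/15 share is carried to generation 3.
At generation 3 (Liv, Magnus, Tove) there are 3 shares of (2/15)/3 = 2/45 each.
Living: Liv, Magnus, and Tove — each takes 2/45.

Brynja 2/15; Hakon 1/3; Kolbein 2/15; Liv 2/45; Magnus 2/45; Oskar 2/15; Sindre 2/15; Tove 2/45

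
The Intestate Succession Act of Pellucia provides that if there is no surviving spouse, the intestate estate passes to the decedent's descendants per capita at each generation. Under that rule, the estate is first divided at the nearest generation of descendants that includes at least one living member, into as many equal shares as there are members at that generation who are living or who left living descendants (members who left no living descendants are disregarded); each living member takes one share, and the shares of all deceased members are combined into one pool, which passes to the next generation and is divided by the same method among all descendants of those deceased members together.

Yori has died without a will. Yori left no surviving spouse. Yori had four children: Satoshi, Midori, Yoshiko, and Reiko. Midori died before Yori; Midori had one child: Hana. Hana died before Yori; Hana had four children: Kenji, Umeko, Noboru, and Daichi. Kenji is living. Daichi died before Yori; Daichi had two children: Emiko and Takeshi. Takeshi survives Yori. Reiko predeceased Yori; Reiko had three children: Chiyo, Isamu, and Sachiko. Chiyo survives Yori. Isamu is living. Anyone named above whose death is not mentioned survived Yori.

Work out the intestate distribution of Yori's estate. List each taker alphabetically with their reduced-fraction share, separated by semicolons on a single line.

There is no surviving spouse, so the entire estate passes to Yori's descendants per capita at each generation.
At generation 1 (Satoshi, Midori, Yoshiko, Reiko) there are 4 shares of (1)/4 = 1/4 each.
Living: Satoshi and Yoshiko — each takes 1/4.
Deceased: Midori and Reiko. Their combined 1/2 is pooled and carried to generation 2.
At generation 2 (Hana, Chiyo, Isamu, Sachiko) there are 4 shares of (1/2)/4 = 1/8 each.
Living: Chiyo, Isamu, and Sachiko — each takes 1/8.
Deceased: Hana. That 1/8 share is carried to generation 3.
At generation 3 (Kenji, Umeko, Noboru, Daichi) there are 4 shares of (1/8)/4 = 1/32 each.
Living: Kenji, Umeko, and Noboru — each takes 1/32.
Deceased: Daichi. That 1/32 share is carried to generation 4.
At generation 4 (Emiko, Takeshi) there are 2 shares of (1/32)/2 = 1/64 each.
Living: Emiko and Takeshi — each takes 1/64.

Chiyo 1/8; Emiko 1/64; Isamu 1/8; Kenji 1/32; Noboru 1/32; Sachiko 1/8; Satoshi 1/4; Takeshi 1/64; Umeko 1/32; Yoshiko 1/4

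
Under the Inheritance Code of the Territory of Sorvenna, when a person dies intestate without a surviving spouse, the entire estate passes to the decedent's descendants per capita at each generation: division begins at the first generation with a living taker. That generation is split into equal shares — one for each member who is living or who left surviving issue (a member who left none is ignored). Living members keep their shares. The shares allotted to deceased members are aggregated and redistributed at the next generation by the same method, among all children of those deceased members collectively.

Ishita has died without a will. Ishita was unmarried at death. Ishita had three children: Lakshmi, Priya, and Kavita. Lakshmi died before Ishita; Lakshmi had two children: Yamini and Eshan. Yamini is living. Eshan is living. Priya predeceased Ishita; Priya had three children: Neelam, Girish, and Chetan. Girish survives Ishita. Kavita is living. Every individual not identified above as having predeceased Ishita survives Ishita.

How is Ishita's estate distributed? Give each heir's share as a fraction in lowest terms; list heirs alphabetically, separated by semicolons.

Chetan 2/15; Eshan 2/15; Girish 2/15; Kavita 1/3; Neelam 2/15; Yamini 2/15

There is no surviving spouse, so the entire estate passes to Ishita's descendants per capita at each generation.
At generation 1 (Lakshmi, Priya, Kavita) there are 3 shares of (1)/3 = 1/3 each.
Living: Kavita — each takes 1/3.
Deceased: Lakshmi and Priya. Their combined 2/3 is pooled and carried to generation 2.
At generation 2 (Yamini, Eshan, Neelam, Girish, Chetan) there are 5 shares of (2/3)/5 = 2/15 each.
Living: Yamini, Eshan, Neelam, Girish, and Chetan — each takes 2/15.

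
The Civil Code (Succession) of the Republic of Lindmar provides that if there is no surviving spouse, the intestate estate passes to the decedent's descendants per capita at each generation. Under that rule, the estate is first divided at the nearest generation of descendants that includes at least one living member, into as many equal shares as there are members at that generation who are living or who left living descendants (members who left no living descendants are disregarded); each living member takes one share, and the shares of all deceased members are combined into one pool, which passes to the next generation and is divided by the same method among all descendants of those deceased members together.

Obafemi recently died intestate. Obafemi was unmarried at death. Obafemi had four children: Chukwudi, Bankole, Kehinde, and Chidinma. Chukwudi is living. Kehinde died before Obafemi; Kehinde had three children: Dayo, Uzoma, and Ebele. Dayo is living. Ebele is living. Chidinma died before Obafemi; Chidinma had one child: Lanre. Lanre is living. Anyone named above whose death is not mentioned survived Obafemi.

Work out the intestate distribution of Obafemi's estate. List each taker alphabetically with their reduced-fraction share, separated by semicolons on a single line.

There is no surviving spouse, so the entire estate passes to Obafemi's descendants per capita at each generation.
At generation 1 (Chukwudi, Bankole, Kehinde, Chidinma) there are 4 shares of (1)/4 = 1/4 each.
Living: Chukwudi and Bankole — each takes 1/4.
Deceased: Kehinde and Chidinma. Their combined 1/2 is pooled and carried to generation 2.
At generation 2 (Dayo, Uzoma, Ebele, Lanre) there are 4 shares of (1/2)/4 = 1/8 each.
Living: Dayo, Uzoma, Ebele, and Lanre — each takes 1/8.

Bankole 1/4; Chukwudi 1/4; Dayo 1/8; Ebele 1/8; Lanre 1/8; Uzoma 1/8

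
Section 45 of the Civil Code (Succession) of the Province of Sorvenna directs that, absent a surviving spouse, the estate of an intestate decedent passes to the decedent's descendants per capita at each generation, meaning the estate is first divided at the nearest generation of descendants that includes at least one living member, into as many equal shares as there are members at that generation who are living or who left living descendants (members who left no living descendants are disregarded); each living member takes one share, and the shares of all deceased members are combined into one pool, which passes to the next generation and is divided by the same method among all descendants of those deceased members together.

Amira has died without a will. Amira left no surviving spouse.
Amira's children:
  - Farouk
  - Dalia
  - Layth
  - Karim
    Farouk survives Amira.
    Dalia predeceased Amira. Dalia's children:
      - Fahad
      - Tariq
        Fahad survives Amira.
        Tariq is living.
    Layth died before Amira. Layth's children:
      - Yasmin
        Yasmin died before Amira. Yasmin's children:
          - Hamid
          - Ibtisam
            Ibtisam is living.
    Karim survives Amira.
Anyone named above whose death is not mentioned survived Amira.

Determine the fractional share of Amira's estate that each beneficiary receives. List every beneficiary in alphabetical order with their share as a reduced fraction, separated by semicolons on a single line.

There is no surviving spouse, so the entire estate passes to Amira's descendants per capita at each generation.
At generation 1 (Farouk, Dalia, Layth, Karim) there are 4 shares of (1)/4 = 1/4 each.
Living: Farouk and Karim — each takes 1/4.
Deceased: Dalia and Layth. Their combined 1/2 is pooled and carried to generation 2.
At generation 2 (Fahad, Tariq, Yasmin) there are 3 shares of (1/2)/3 = 1/6 each.
Living: Fahad and Tariq — each takes 1/6.
Deceased: Yasmin. That 1/6 share is carried to generation 3.
At generation 3 (Hamid, Ibtisam) there are 2 shares of (1/6)/2 = 1/12 each.
Living: Hamid and Ibtisam — each takes 1/12.

Fahad 1/6; Farouk 1/4; Hamid 1/12; Ibtisam 1/12; Karim 1/4; Tariq 1/6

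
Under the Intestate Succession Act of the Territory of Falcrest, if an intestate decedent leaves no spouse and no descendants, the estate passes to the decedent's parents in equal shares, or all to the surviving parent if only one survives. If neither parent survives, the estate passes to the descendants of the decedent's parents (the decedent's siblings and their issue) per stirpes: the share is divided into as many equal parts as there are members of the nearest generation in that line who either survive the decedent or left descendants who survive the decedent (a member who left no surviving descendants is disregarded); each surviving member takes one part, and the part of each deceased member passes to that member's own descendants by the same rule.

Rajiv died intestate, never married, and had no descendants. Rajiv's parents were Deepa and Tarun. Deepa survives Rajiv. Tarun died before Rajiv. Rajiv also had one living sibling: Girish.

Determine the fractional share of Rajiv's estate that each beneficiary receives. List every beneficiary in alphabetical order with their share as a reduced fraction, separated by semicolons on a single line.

Deepa 1

Only one parent, Deepa, survives, so Deepa takes the entire estate. The siblings take nothing because a surviving parent has priority.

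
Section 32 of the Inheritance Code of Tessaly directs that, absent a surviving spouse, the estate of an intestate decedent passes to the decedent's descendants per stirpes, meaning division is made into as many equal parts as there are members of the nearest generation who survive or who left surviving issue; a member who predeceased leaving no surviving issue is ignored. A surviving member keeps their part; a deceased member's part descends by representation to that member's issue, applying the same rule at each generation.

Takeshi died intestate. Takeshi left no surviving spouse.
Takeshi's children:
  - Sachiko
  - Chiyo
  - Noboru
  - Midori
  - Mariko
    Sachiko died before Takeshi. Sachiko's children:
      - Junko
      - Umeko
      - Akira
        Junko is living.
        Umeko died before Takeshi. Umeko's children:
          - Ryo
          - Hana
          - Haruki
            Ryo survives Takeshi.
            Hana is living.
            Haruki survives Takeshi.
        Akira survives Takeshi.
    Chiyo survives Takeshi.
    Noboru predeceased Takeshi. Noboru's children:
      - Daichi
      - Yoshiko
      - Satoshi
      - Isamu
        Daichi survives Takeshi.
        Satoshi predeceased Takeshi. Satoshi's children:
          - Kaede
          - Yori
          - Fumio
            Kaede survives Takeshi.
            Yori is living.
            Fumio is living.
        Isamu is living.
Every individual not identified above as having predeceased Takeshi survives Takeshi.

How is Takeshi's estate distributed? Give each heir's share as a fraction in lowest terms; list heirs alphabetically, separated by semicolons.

Akira 1/15; Chiyo 1/5; Daichi 1/20; Fumio 1/60; Hana 1/45; Haruki 1/45; Isamu 1/20; Junko 1/15; Kaede 1/60; Mariko 1/5; Midori 1/5; Ryo 1/45; Yori 1/60; Yoshiko 1/20

There is no surviving spouse, so the entire estate passes to Takeshi's descendants per stirpes.
The estate is divided into 5 equal shares of 1/5 among Sachiko, Chiyo, Noboru, Midori, Mariko.
Sachiko predeceased; the 1/5 allotted to Sachiko's branch passes to Sachiko's issue by representation.
The 1/5 is divided into 3 equal shares of 1/15 among Junko, Umeko, Akira.
Junko is living and takes 1/15.
Umeko predeceased; the 1/15 allotted to Umeko's branch passes to Umeko's issue by representation.
The 1/15 is divided into 3 equal shares of 1/45 among Ryo, Hana, Haruki.
Ryo is living and takes 1/45.
Hana is living and takes 1/45.
Haruki is living and takes 1/45.
Akira is living and takes 1/15.
Chiyo is living and takes 1/5.
Noboru predeceased; the 1/5 allotted to Noboru's branch passes to Noboru's issue by representation.
The 1/5 is divided into 4 equal shares of 1/20 among Daichi, Yoshiko, Satoshi, Isamu.
Daichi is living and takes 1/20.
Yoshiko is living and takes 1/20.
Satoshi predeceased; the 1/20 allotted to Satoshi's branch passes to Satoshi's issue by representation.
The 1/20 is divided into 3 equal shares of 1/60 among Kaede, Yori, Fumio.
Kaede is living and takes 1/60.
Yori is living and takes 1/60.
Fumio is living and takes 1/60.
Isamu is living and takes 1/20.
Midori is living and takes 1/5.
Mariko is living and takes 1/5.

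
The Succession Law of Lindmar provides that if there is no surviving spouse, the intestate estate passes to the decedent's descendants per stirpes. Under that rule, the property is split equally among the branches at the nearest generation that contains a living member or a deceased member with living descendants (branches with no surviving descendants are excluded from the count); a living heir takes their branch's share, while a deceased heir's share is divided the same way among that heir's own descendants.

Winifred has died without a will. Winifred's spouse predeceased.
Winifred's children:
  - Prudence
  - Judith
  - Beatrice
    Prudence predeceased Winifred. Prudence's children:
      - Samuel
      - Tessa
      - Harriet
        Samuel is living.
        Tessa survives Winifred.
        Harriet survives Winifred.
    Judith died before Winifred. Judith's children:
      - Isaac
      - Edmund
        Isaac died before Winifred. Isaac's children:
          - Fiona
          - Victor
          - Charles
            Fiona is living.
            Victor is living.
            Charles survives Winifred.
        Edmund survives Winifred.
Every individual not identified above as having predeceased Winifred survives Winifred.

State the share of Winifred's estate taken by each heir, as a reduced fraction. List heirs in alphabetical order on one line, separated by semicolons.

Beatrice 1/3; Charles 1/18; Edmund 1/6; Fiona 1/18; Harriet 1/9; Samuel 1/9; Tessa 1/9; Victor 1/18

There is no surviving spouse, so the entire estate passes to Winifred's descendants per stirpes.
The estate is divided into 3 equal shares of 1/3 among Prudence, Judith, Beatrice.
Prudence predeceased; the 1/3 allotted to Prudence's branch passes to Prudence's issue by representation.
The 1/3 is divided into 3 equal shares of 1/9 among Samuel, Tessa, Harriet.
Samuel is living and takes 1/9.
Tessa is living and takes 1/9.
Harriet is living and takes 1/9.
Judith predeceased; the 1/3 allotted to Judith's branch passes to Judith's issue by representation.
The 1/3 is divided into 2 equal shares of 1/6 among Isaac, Edmund.
Isaac predeceased; the 1/6 allotted to Isaac's branch passes to Isaac's issue by representation.
The 1/6 is divided into 3 equal shares of 1/18 among Fiona, Victor, Charles.
Fiona is living and takes 1/18.
Victor is living and takes 1/18.
Charles is living and takes 1/18.
Edmund is living and takes 1/6.
Beatrice is living and takes 1/3.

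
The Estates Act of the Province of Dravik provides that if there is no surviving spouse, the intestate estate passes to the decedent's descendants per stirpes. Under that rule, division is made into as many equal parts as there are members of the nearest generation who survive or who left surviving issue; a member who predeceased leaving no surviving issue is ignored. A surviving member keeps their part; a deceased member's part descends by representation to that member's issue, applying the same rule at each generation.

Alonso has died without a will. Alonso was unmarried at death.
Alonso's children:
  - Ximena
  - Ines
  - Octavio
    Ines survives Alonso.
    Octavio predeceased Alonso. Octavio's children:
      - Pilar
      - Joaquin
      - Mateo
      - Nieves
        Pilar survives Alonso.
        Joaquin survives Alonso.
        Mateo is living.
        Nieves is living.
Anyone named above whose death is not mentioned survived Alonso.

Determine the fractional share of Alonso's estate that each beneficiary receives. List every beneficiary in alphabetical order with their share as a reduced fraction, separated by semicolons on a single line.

There is no surviving spouse, so the entire estate passes to Alonso's descendants per stirpes.
The estate is divided into 3 equal shares of 1/3 among Ximena, Ines, Octavio.
Ximena is living and takes 1/3.
Ines is living and takes 1/3.
Octavio predeceased; the 1/3 allotted to Octavio's branch passes to Octavio's issue by representation.
The 1/3 is divided into 4 equal shares of 1/12 among Pilar, Joaquin, Mateo, Nieves.
Pilar is living and takes 1/12.
Joaquin is living and takes 1/12.
Mateo is living and takes 1/12.
Nieves is living and takes 1/12.

Ines 1/3; Joaquin 1/12; Mateo 1/12; Nieves 1/12; Pilar 1/12; Ximena 1/3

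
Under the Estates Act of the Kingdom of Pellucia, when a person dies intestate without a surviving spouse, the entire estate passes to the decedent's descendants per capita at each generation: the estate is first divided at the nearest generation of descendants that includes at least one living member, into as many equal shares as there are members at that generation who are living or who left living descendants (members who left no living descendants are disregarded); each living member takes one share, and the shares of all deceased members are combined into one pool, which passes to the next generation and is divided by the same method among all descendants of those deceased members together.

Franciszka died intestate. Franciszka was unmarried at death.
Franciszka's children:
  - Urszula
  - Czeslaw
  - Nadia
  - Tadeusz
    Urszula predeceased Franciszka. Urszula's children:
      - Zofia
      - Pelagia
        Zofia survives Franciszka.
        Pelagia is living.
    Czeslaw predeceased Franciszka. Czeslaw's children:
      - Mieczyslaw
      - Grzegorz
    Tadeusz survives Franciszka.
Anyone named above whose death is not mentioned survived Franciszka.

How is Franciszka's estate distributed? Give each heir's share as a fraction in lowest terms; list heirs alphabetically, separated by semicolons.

There is no surviving spouse, so the entire estate passes to Franciszka's descendants per capita at each generation.
At generation 1 (Urszula, Czeslaw, Nadia, Tadeusz) there are 4 shares of (1)/4 = 1/4 each.
Living: Nadia and Tadeusz — each takes 1/4.
Deceased: Urszula and Czeslaw. Their combined 1/2 is pooled and carried to generation 2.
At generation 2 (Zofia, Pelagia, Mieczyslaw, Grzegorz) there are 4 shares of (1/2)/4 = 1/8 each.
Living: Zofia, Pelagia, Mieczyslaw, and Grzegorz — each takes 1/8.

Grzegorz 1/8; Mieczyslaw 1/8; Nadia 1/4; Pelagia 1/8; Tadeusz 1/4; Zofia 1/8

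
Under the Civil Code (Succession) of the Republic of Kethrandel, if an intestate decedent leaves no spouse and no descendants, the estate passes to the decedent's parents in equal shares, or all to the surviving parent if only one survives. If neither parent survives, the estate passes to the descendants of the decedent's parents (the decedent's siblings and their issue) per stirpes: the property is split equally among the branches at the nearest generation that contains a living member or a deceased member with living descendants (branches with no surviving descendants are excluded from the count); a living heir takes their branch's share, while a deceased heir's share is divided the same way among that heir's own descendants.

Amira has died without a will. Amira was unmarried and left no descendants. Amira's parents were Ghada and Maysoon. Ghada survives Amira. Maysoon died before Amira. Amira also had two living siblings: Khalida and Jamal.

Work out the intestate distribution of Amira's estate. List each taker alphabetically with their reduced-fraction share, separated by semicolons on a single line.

Only one parent, Ghada, survives, so Ghada takes the entire estate. The siblings take nothing because a surviving parent has priority.

Ghada 1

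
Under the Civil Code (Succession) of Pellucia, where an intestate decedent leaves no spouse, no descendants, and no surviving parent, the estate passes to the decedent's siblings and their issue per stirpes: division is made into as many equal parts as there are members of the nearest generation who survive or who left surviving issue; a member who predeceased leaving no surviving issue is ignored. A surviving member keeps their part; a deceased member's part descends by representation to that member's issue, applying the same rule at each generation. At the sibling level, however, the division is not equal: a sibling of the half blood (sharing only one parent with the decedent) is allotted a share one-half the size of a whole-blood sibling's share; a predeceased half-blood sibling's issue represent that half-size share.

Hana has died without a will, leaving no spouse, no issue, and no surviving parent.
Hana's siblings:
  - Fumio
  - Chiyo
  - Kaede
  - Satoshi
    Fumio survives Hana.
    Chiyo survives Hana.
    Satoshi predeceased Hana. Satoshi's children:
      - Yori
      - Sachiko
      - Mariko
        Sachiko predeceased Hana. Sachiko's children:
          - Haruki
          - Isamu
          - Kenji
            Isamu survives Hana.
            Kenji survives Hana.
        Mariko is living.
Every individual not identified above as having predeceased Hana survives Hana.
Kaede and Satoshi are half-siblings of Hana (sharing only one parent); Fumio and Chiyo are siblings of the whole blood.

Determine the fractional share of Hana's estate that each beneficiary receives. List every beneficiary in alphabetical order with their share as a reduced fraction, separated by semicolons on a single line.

Chiyo 1/3; Fumio 1/3; Haruki 1/54; Isamu 1/54; Kaede 1/6; Kenji 1/54; Mariko 1/18; Yori 1/18

No spouse, descendants, or parent survives, so the estate passes to Hana's siblings per stirpes.
Half-blood siblings count for one-half the weight of whole-blood siblings at the initial division.
Dividing 1 in proportion to weights (total weight 3): Fumio (weight 1) → 1/3; Chiyo (weight 1) → 1/3; Kaede (weight 1/2) → 1/6; Satoshi (weight 1/2) → 1/6.
Fumio is living and takes 1/3.
Chiyo is living and takes 1/3.
Kaede is living and takes 1/6.
Satoshi predeceased; the 1/6 allotted to Satoshi's branch passes to Satoshi's issue by representation.
The 1/6 is divided into 3 equal shares of 1/18 among Yori, Sachiko, Mariko.
Yori is living and takes 1/18.
Sachiko predeceased; the 1/18 allotted to Sachiko's branch passes to Sachiko's issue by representation.
The 1/18 is divided into 3 equal shares of 1/54 among Haruki, Isamu, Kenji.
Haruki is living and takes 1/54.
Isamu is living and takes 1/54.
Kenji is living and takes 1/54.
Mariko is living and takes 1/18.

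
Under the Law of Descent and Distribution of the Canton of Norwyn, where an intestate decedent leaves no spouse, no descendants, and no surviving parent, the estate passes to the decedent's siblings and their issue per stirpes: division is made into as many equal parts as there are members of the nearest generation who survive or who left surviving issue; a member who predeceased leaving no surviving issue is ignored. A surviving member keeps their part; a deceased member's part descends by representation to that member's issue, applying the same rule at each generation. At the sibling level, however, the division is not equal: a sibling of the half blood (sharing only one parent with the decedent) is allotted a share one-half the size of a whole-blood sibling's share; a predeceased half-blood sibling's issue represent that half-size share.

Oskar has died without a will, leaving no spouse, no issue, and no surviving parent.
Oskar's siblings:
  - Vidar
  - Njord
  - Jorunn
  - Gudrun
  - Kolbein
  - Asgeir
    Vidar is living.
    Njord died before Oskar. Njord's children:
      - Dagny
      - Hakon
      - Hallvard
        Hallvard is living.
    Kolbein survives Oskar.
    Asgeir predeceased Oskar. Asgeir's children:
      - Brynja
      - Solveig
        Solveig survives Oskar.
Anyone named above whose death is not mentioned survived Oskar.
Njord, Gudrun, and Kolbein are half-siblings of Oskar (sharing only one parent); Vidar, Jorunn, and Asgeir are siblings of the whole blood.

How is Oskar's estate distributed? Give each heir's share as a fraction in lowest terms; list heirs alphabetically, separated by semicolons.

Brynja 1/9; Dagny 1/27; Gudrun 1/9; Hakon 1/27; Hallvard 1/27; Jorunn 2/9; Kolbein 1/9; Solveig 1/9; Vidar 2/9

No spouse, descendants, or parent survives, so the estate passes to Oskar's siblings per stirpes.
Half-blood siblings count for one-half the weight of whole-blood siblings at the initial division.
Dividing 1 in proportion to weights (total weight 9/2): Vidar (weight 1) → 2/9; Njord (weight 1/2) → 1/9; Jorunn (weight 1) → 2/9; Gudrun (weight 1/2) → 1/9; Kolbein (weight 1/2) → 1/9; Asgeir (weight 1) → 2/9.
Vidar is living and takes 2/9.
Njord predeceased; the 1/9 allotted to Njord's branch passes to Njord's issue by representation.
The 1/9 is divided into 3 equal shares of 1/27 among Dagny, Hakon, Hallvard.
Dagny is living and takes 1/27.
Hakon is living and takes 1/27.
Hallvard is living and takes 1/27.
Jorunn is living and takes 2/9.
Gudrun is living and takes 1/9.
Kolbein is living and takes 1/9.
Asgeir predeceased; the 2/9 allotted to Asgeir's branch passes to Asgeir's issue by representation.
The 2/9 is divided into 2 equal shares of 1/9 among Brynja, Solveig.
Brynja is living and takes 1/9.
Solveig is living and takes 1/9.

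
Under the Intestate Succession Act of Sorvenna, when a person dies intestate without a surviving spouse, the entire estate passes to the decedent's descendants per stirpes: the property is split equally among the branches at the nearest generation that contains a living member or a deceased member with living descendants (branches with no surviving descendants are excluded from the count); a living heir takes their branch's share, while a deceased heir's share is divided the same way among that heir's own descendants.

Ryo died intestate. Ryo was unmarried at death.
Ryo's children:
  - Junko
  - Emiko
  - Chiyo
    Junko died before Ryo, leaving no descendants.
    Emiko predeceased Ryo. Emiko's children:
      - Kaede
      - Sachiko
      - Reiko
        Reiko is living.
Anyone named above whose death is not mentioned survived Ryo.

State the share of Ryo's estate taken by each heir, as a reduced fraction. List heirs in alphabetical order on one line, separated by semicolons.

There is no surviving spouse, so the entire estate passes to Ryo's descendants per stirpes.
Junko left no surviving issue, so that branch lapses and is disregarded.
The estate is divided into 2 equal shares of 1/2 among Emiko, Chiyo.
Emiko predeceased; the 1/2 allotted to Emiko's branch passes to Emiko's issue by representation.
The 1/2 is divided into 3 equal shares of 1/6 among Kaede, Sachiko, Reiko.
Kaede is living and takes 1/6.
Sachiko is living and takes 1/6.
Reiko is living and takes 1/6.
Chiyo is living and takes 1/2.

Chiyo 1/2; Kaede 1/6; Reiko 1/6; Sachiko 1/6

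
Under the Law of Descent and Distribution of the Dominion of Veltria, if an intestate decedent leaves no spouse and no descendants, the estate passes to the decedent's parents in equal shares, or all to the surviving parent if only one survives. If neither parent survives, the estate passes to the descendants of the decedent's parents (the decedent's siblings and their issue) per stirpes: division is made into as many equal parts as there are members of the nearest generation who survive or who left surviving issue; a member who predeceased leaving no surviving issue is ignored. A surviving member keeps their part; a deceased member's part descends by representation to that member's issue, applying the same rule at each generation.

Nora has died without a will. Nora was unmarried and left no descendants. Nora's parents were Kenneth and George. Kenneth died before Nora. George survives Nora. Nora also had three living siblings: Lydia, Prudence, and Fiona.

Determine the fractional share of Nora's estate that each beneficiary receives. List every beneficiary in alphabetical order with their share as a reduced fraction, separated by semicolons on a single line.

George 1

Only one parent, George, survives, so George takes the entire estate. The siblings take nothing because a surviving parent has priority.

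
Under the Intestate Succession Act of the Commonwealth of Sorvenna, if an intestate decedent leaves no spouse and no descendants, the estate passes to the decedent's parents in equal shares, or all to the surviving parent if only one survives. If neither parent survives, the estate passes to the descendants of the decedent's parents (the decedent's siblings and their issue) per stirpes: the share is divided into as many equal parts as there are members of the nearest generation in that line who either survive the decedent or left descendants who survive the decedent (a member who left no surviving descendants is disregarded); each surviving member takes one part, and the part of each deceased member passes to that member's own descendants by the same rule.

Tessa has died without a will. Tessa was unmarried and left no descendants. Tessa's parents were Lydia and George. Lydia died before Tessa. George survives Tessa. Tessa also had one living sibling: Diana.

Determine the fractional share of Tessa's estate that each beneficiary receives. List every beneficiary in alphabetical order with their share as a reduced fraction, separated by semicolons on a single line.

Only one parent, George, survives, so George takes the entire estate. The siblings take nothing because a surviving parent has priority.

George 1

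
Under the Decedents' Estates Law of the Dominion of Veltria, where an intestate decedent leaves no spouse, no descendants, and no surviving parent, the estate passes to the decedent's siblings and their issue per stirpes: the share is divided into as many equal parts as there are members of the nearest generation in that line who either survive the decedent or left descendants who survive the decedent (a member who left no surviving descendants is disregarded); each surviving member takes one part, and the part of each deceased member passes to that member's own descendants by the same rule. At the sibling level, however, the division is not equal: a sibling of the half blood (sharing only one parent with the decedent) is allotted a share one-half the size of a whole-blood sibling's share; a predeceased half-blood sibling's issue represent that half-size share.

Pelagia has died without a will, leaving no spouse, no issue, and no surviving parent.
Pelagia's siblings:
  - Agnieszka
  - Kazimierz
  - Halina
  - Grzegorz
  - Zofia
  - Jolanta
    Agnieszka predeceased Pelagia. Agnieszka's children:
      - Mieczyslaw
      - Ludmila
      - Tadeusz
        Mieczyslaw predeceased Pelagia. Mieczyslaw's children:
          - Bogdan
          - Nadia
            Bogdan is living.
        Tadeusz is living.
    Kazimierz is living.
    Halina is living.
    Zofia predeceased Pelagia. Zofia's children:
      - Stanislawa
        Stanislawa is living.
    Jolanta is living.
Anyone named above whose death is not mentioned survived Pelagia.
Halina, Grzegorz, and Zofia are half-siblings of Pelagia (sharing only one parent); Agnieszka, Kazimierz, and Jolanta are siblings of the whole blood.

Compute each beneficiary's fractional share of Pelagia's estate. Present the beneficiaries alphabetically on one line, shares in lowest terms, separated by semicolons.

Bogdan 1/27; Grzegorz 1/9; Halina 1/9; Jolanta 2/9; Kazimierz 2/9; Ludmila 2/27; Nadia 1/27; Stanislawa 1/9; Tadeusz 2/27

No spouse, descendants, or parent survives, so the estate passes to Pelagia's siblings per stirpes.
Half-blood siblings count for one-half the weight of whole-blood siblings at the initial division.
Dividing 1 in proportion to weights (total weight 9/2): Agnieszka (weight 1) → 2/9; Kazimierz (weight 1) → 2/9; Halina (weight 1/2) → 1/9; Grzegorz (weight 1/2) → 1/9; Zofia (weight 1/2) → 1/9; Jolanta (weight 1) → 2/9.
Agnieszka predeceased; the 2/9 allotted to Agnieszka's branch passes to Agnieszka's issue by representation.
The 2/9 is divided into 3 equal shares of 2/27 among Mieczyslaw, Ludmila, Tadeusz.
Mieczyslaw predeceased; the 2/27 allotted to Mieczyslaw's branch passes to Mieczyslaw's issue by representation.
The 2/27 is divided into 2 equal shares of 1/27 among Bogdan, Nadia.
Bogdan is living and takes 1/27.
Nadia is living and takes 1/27.
Ludmila is living and takes 2/27.
Tadeusz is living and takes 2/27.
Kazimierz is living and takes 2/9.
Halina is living and takes 1/9.
Grzegorz is living and takes 1/9.
Zofia predeceased; the 1/9 allotted to Zofia's branch passes to Zofia's issue by representation.
Stanislawa is the sole taker at this level and receives the full 1/9.
Jolanta is living and takes 2/9.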